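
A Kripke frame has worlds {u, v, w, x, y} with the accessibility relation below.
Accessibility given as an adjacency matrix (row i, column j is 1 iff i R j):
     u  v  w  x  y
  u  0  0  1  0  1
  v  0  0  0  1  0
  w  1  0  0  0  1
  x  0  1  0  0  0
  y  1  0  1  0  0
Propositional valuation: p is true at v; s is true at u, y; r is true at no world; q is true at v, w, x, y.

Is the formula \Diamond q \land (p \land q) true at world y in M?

At y: \Diamond q is true, p \land q is false, so \Diamond q \land (p \land q) is false.
  At y: \Diamond q requires q at some successor in {u, w}.
    q holds at w, so \Diamond q is true at y.

No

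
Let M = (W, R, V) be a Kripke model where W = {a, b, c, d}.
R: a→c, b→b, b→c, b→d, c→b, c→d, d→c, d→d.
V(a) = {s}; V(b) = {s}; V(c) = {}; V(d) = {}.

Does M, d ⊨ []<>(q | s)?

At d: []<>(q | s) requires <>(q | s) at every successor {c, d}.
  <>(q | s) fails at d, so []<>(q | s) is false at d.
    At d: <>(q | s) requires q | s at some successor in {c, d}.
      At c: q | s is false.
      At d: q | s is false.
    So <>(q | s) is false at d.

No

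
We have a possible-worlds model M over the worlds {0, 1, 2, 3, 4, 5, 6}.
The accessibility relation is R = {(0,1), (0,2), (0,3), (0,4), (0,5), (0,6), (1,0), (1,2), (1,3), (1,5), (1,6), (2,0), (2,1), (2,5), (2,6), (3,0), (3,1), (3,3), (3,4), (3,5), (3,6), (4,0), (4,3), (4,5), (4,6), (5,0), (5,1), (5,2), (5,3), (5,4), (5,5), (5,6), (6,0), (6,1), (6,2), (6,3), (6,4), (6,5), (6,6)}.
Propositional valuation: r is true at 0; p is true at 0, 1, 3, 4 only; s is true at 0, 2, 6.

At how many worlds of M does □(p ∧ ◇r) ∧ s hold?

Recall that □ψ holds at a world iff ψ holds at every accessible world, and ◇ψ holds iff ψ holds at some accessible world.
Let φ = □(p ∧ ◇r) ∧ s. Evaluate φ at each world:
  0 (successors {1, 2, 3, 4, 5, 6}): φ is false.
  1 (successors {0, 2, 3, 5, 6}): φ is false.
  2 (successors {0, 1, 5, 6}): φ is false.
  3 (successors {0, 1, 3, 4, 5, 6}): φ is false.
  4 (successors {0, 3, 5, 6}): φ is false.
  5 (successors {0, 1, 2, 3, 4, 5, 6}): φ is false.
  6 (successors {0, 1, 2, 3, 4, 5, 6}): φ is false.
For instance, at 1:
  At 1: □(p ∧ ◇r) is false, s is false, so □(p ∧ ◇r) ∧ s is false.
    At 1: □(p ∧ ◇r) requires p ∧ ◇r at every successor {0, 2, 3, 5, 6}.
      p ∧ ◇r fails at 0, so □(p ∧ ◇r) is false at 1.
Satisfying worlds: none.

0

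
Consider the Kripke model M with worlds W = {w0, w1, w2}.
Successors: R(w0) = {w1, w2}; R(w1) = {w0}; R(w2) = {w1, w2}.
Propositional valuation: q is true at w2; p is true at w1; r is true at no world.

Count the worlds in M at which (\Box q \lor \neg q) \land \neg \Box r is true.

Let φ = (\Box q \lor \neg q) \land \neg \Box r. Evaluate φ at each world:
  w0 (successors {w1, w2}): φ is true.
  w1 (successors {w0}): φ is true.
  w2 (successors {w1, w2}): φ is false.
For instance, at w2:
  At w2: \Box q \lor \neg q is false, \neg \Box r is true, so (\Box q \lor \neg q) \land \neg \Box r is false.
    At w2: \Box q is false, \neg q is false, so \Box q \lor \neg q is false.
      At w2: \Box q requires q at every successor {w1, w2}.
        q fails at w1, so \Box q is false at w2.
    At w2: \Box r is false, so \neg \Box r is true.
      At w2: \Box r requires r at every successor {w1, w2}.
        r fails at w1, so \Box r is false at w2.
Satisfying worlds: {w0, w1}

2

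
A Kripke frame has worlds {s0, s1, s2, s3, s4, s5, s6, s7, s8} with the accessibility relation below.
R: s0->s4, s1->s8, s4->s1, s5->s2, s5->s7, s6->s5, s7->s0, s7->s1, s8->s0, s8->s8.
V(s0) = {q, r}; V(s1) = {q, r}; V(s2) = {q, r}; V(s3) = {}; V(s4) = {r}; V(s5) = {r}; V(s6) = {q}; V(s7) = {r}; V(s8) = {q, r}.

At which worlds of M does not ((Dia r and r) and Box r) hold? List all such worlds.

s2, s3, s6

Let φ = not ((Dia r and r) and Box r). Evaluate φ at each world:
  s0 (successors {s4}): φ is false.
  s1 (successors {s8}): φ is false.
  s2 (successors ∅): φ is true.
  s3 (successors ∅): φ is true.
  s4 (successors {s1}): φ is false.
  s5 (successors {s2, s7}): φ is false.
  s6 (successors {s5}): φ is true.
  s7 (successors {s0, s1}): φ is false.
  s8 (successors {s0, s8}): φ is false.
For instance, at s8:
  At s8: (Dia r and r) and Box r is true, so not ((Dia r and r) and Box r) is false.
    At s8: Dia r and r is true, Box r is true, so (Dia r and r) and Box r is true.
      At s8: Dia r is true, r is true, so Dia r and r is true.
      At s8: Box r requires r at every successor {s0, s8}.
        At s0: r is true.
        At s8: r is true.
      So Box r is true at s8.
Satisfying worlds: {s2, s3, s6}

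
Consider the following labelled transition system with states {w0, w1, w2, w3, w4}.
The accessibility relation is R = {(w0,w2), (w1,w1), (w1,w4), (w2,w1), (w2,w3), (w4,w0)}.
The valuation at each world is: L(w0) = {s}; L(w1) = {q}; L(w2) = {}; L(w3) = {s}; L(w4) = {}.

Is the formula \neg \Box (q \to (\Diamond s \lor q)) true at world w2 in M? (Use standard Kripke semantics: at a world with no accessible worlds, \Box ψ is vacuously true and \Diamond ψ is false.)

At w2: \Box (q \to (\Diamond s \lor q)) is true, so \neg \Box (q \to (\Diamond s \lor q)) is false.
  At w2: \Box (q \to (\Diamond s \lor q)) requires q \to (\Diamond s \lor q) at every successor {w1, w3}.
      At w1: q is true, \Diamond s \lor q is true, so q \to (\Diamond s \lor q) is true.
      At w3: q is false, \Diamond s \lor q is false, so q \to (\Diamond s \lor q) is true.
  So \Box (q \to (\Diamond s \lor q)) is true at w2.

No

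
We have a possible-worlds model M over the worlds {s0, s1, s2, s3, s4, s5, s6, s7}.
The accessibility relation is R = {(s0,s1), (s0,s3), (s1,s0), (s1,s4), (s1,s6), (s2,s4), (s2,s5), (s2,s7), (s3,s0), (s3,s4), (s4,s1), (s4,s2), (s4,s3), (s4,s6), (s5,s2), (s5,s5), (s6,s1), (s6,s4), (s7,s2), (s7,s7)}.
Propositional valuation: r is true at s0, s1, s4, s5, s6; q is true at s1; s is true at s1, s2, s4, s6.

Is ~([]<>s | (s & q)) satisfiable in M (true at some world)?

No

Let φ = ~([]<>s | (s & q)). Evaluate φ at each world:
  s0 (successors {s1, s3}): φ is false.
  s1 (successors {s0, s4, s6}): φ is false.
  s2 (successors {s4, s5, s7}): φ is false.
  s3 (successors {s0, s4}): φ is false.
  s4 (successors {s1, s2, s3, s6}): φ is false.
  s5 (successors {s2, s5}): φ is false.
  s6 (successors {s1, s4}): φ is false.
  s7 (successors {s2, s7}): φ is false.
For instance, at s7:
  At s7: []<>s | (s & q) is true, so ~([]<>s | (s & q)) is false.
    At s7: []<>s is true, s & q is false, so []<>s | (s & q) is true.
      At s7: []<>s requires <>s at every successor {s2, s7}.
        At s2: <>s is true.
        At s7: <>s is true.
      So []<>s is true at s7.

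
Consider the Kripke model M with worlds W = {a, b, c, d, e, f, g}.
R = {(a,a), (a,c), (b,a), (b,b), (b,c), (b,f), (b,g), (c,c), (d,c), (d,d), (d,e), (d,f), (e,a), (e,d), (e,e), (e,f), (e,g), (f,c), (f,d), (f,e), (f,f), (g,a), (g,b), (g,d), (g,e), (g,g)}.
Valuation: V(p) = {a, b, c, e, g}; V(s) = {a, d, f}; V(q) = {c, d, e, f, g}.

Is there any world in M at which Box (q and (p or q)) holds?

Let φ = Box (q and (p or q)). Evaluate φ at each world:
  a (successors {a, c}): φ is false.
  b (successors {a, b, c, f, g}): φ is false.
  c (successors {c}): φ is true.
  d (successors {c, d, e, f}): φ is true.
  e (successors {a, d, e, f, g}): φ is false.
  f (successors {c, d, e, f}): φ is true.
  g (successors {a, b, d, e, g}): φ is false.
Detail at c (witness):
  At c: Box (q and (p or q)) requires q and (p or q) at every successor {c}.
    At c: q and (p or q) is true.
  So Box (q and (p or q)) is true at c.

Yes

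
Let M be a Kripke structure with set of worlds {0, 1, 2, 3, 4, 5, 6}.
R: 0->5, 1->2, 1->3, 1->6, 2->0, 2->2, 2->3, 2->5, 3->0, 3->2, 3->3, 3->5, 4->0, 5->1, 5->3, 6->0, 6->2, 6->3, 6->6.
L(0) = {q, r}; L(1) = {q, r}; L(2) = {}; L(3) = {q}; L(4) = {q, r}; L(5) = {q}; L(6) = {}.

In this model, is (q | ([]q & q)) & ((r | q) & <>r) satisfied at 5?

Recall that []ψ holds at a world iff ψ holds at every accessible world, and <>ψ holds iff ψ holds at some accessible world.
At 5: q | ([]q & q) is true, (r | q) & <>r is true, so (q | ([]q & q)) & ((r | q) & <>r) is true.
  At 5: q is true, []q & q is true, so q | ([]q & q) is true.
    At 5: []q is true, q is true, so []q & q is true.
      At 5: []q requires q at every successor {1, 3}.
        At 1: q is true.
        At 3: q is true.
      So []q is true at 5.
  At 5: r | q is true, <>r is true, so (r | q) & <>r is true.
    At 5: <>r requires r at some successor in {1, 3}.
      r holds at 1, so <>r is true at 5.

Yes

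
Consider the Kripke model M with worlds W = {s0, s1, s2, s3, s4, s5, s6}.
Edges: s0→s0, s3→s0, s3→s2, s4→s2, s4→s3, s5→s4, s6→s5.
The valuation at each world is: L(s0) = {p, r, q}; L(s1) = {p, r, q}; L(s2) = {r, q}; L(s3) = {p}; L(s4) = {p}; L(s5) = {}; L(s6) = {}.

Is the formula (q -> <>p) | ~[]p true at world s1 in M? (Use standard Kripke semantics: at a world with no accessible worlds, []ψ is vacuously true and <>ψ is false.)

Recall that []ψ holds at a world iff ψ holds at every accessible world, and <>ψ holds iff ψ holds at some accessible world.
At s1: q -> <>p is false, ~[]p is false, so (q -> <>p) | ~[]p is false.
  At s1: q is true, <>p is false, so q -> <>p is false.
    At s1: no accessible worlds, so <>p is false.
  At s1: []p is true, so ~[]p is false.
    At s1: no accessible worlds, so []p holds vacuously.

No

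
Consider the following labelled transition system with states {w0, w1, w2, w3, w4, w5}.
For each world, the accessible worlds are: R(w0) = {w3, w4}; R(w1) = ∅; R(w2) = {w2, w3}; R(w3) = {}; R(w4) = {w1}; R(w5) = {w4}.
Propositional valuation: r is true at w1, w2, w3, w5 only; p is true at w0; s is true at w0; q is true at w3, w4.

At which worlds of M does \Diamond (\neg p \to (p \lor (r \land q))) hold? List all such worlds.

w0, w2

Let φ = \Diamond (\neg p \to (p \lor (r \land q))). Evaluate φ at each world:
  w0 (successors {w3, w4}): φ is true.
  w1 (successors ∅): φ is false.
  w2 (successors {w2, w3}): φ is true.
  w3 (successors ∅): φ is false.
  w4 (successors {w1}): φ is false.
  w5 (successors {w4}): φ is false.
For instance, at w5:
  At w5: \Diamond (\neg p \to (p \lor (r \land q))) requires \neg p \to (p \lor (r \land q)) at some successor in {w4}.
    At w4: \neg p \to (p \lor (r \land q)) is false.
  So \Diamond (\neg p \to (p \lor (r \land q))) is false at w5.
Satisfying worlds: {w0, w2}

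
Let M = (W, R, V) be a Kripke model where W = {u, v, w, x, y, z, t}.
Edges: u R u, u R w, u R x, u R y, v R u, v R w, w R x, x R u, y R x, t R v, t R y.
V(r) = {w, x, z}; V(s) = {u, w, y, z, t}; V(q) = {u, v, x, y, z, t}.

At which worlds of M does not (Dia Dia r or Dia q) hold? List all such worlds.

Let φ = not (Dia Dia r or Dia q). Evaluate φ at each world:
  u (successors {u, w, x, y}): φ is false.
  v (successors {u, w}): φ is false.
  w (successors {x}): φ is false.
  x (successors {u}): φ is false.
  y (successors {x}): φ is false.
  z (successors ∅): φ is true.
  t (successors {v, y}): φ is false.
For instance, at w:
  At w: Dia Dia r or Dia q is true, so not (Dia Dia r or Dia q) is false.
    At w: Dia Dia r is false, Dia q is true, so Dia Dia r or Dia q is true.
      At w: Dia Dia r requires Dia r at some successor in {x}.
        At x: Dia r is false.
      So Dia Dia r is false at w.
      At w: Dia q requires q at some successor in {x}.
        q holds at x, so Dia q is true at w.
Satisfying worlds: {z}

z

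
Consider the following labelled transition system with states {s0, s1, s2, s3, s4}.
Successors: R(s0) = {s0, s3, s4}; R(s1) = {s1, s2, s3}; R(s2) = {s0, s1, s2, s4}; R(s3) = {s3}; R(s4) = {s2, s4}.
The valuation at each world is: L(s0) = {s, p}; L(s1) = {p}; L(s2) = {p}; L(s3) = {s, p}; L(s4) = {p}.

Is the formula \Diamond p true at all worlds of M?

Yes

Let φ = \Diamond p. Evaluate φ at each world:
  s0 (successors {s0, s3, s4}): φ is true.
  s1 (successors {s1, s2, s3}): φ is true.
  s2 (successors {s0, s1, s2, s4}): φ is true.
  s3 (successors {s3}): φ is true.
  s4 (successors {s2, s4}): φ is true.
For instance, at s3:
  At s3: \Diamond p requires p at some successor in {s3}.
    p holds at s3, so \Diamond p is true at s3.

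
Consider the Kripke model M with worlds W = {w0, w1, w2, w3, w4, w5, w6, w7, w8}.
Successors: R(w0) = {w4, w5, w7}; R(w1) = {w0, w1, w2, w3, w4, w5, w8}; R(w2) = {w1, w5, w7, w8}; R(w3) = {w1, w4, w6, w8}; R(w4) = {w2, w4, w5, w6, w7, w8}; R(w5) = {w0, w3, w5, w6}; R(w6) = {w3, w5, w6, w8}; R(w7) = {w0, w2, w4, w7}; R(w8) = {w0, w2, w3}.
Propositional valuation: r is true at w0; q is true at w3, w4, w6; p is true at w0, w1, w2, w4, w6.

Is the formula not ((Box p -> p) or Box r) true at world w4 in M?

At w4: (Box p -> p) or Box r is true, so not ((Box p -> p) or Box r) is false.
  At w4: Box p -> p is true, Box r is false, so (Box p -> p) or Box r is true.
    At w4: Box p is false, p is true, so Box p -> p is true.
      At w4: Box p requires p at every successor {w2, w4, w5, w6, w7, w8}.
        p fails at w5, so Box p is false at w4.
    At w4: Box r requires r at every successor {w2, w4, w5, w6, w7, w8}.
      r fails at w2, so Box r is false at w4.

No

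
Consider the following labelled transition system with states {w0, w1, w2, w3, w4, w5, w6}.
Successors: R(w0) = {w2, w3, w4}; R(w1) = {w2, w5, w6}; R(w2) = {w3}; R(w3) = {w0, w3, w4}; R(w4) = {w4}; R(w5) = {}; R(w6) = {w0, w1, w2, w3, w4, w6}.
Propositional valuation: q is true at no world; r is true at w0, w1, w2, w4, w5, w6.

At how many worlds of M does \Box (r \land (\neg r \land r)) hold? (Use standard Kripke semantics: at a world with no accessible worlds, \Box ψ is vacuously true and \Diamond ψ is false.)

1

Let φ = \Box (r \land (\neg r \land r)). Evaluate φ at each world:
  w0 (successors {w2, w3, w4}): φ is false.
  w1 (successors {w2, w5, w6}): φ is false.
  w2 (successors {w3}): φ is false.
  w3 (successors {w0, w3, w4}): φ is false.
  w4 (successors {w4}): φ is false.
  w5 (successors ∅): φ is true.
  w6 (successors {w0, w1, w2, w3, w4, w6}): φ is false.
For instance, at w0:
  At w0: \Box (r \land (\neg r \land r)) requires r \land (\neg r \land r) at every successor {w2, w3, w4}.
    r \land (\neg r \land r) fails at w2, so \Box (r \land (\neg r \land r)) is false at w0.
Satisfying worlds: {w5}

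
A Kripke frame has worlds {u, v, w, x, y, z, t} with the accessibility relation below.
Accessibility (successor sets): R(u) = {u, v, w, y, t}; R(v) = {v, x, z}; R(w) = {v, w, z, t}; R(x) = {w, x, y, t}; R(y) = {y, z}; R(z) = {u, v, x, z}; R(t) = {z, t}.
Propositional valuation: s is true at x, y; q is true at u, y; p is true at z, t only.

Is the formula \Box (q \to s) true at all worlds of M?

Let φ = \Box (q \to s). Evaluate φ at each world:
  u (successors {u, v, w, y, t}): φ is false.
  v (successors {v, x, z}): φ is true.
  w (successors {v, w, z, t}): φ is true.
  x (successors {w, x, y, t}): φ is true.
  y (successors {y, z}): φ is true.
  z (successors {u, v, x, z}): φ is false.
  t (successors {z, t}): φ is true.
Detail at u (counterexample):
  At u: \Box (q \to s) requires q \to s at every successor {u, v, w, y, t}.
    q \to s fails at u, so \Box (q \to s) is false at u.

No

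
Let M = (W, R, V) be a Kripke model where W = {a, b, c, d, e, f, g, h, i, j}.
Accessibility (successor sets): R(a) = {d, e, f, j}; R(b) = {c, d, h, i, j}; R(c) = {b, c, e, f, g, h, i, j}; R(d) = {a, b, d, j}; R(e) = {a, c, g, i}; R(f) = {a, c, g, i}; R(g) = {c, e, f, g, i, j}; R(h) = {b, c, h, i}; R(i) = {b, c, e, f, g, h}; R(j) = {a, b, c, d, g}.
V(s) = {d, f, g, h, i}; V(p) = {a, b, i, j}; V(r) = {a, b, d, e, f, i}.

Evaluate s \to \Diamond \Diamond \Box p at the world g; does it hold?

No

At g: s is true, \Diamond \Diamond \Box p is false, so s \to \Diamond \Diamond \Box p is false.
  At g: \Diamond \Diamond \Box p requires \Diamond \Box p at some successor in {c, e, f, g, i, j}.
    At c: \Diamond \Box p is false.
    At e: \Diamond \Box p is false.
    At f: \Diamond \Box p is false.
    At g: \Diamond \Box p is false.
    At i: \Diamond \Box p is false.
    At j: \Diamond \Box p is false.
  So \Diamond \Diamond \Box p is false at g.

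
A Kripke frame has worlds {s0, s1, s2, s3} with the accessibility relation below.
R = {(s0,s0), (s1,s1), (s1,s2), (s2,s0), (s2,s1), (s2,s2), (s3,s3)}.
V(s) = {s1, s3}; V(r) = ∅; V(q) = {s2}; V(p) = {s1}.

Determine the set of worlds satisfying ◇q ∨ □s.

Let φ = ◇q ∨ □s. Evaluate φ at each world:
  s0 (successors {s0}): φ is false.
  s1 (successors {s1, s2}): φ is true.
  s2 (successors {s0, s1, s2}): φ is true.
  s3 (successors {s3}): φ is true.
For instance, at s1:
  At s1: ◇q is true, □s is false, so ◇q ∨ □s is true.
    At s1: ◇q requires q at some successor in {s1, s2}.
      q holds at s2, so ◇q is true at s1.
    At s1: □s requires s at every successor {s1, s2}.
      s fails at s2, so □s is false at s1.
Satisfying worlds: {s1, s2, s3}

s1, s2, s3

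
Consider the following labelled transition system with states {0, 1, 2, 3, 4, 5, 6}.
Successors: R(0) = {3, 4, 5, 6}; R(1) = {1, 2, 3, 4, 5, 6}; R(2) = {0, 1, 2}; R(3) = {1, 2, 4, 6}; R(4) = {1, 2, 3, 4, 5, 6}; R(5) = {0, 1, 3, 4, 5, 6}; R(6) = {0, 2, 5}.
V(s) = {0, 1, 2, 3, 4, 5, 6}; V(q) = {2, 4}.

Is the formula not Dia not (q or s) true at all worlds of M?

Let φ = not Dia not (q or s). Evaluate φ at each world:
  0 (successors {3, 4, 5, 6}): φ is true.
  1 (successors {1, 2, 3, 4, 5, 6}): φ is true.
  2 (successors {0, 1, 2}): φ is true.
  3 (successors {1, 2, 4, 6}): φ is true.
  4 (successors {1, 2, 3, 4, 5, 6}): φ is true.
  5 (successors {0, 1, 3, 4, 5, 6}): φ is true.
  6 (successors {0, 2, 5}): φ is true.
For instance, at 3:
  At 3: Dia not (q or s) is false, so not Dia not (q or s) is true.
    At 3: Dia not (q or s) requires not (q or s) at some successor in {1, 2, 4, 6}.
      At 1: not (q or s) is false.
      At 2: not (q or s) is false.
      At 4: not (q or s) is false.
      At 6: not (q or s) is false.
    So Dia not (q or s) is false at 3.

Yes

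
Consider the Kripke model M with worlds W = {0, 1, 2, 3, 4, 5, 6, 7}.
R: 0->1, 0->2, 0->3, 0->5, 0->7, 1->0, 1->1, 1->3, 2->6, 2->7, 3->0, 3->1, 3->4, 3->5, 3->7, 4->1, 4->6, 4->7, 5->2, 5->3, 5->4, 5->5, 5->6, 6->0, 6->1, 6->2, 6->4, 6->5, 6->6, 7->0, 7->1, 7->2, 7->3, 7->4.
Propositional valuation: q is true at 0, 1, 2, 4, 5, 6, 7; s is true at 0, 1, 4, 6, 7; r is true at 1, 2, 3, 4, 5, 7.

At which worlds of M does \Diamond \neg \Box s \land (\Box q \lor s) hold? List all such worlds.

Let φ = \Diamond \neg \Box s \land (\Box q \lor s). Evaluate φ at each world:
  0 (successors {1, 2, 3, 5, 7}): φ is true.
  1 (successors {0, 1, 3}): φ is true.
  2 (successors {6, 7}): φ is true.
  3 (successors {0, 1, 4, 5, 7}): φ is true.
  4 (successors {1, 6, 7}): φ is true.
  5 (successors {2, 3, 4, 5, 6}): φ is false.
  6 (successors {0, 1, 2, 4, 5, 6}): φ is true.
  7 (successors {0, 1, 2, 3, 4}): φ is true.
For instance, at 0:
  At 0: \Diamond \neg \Box s is true, \Box q \lor s is true, so \Diamond \neg \Box s \land (\Box q \lor s) is true.
    At 0: \Diamond \neg \Box s requires \neg \Box s at some successor in {1, 2, 3, 5, 7}.
      \neg \Box s holds at 1, so \Diamond \neg \Box s is true at 0.
    At 0: \Box q is false, s is true, so \Box q \lor s is true.
      At 0: \Box q requires q at every successor {1, 2, 3, 5, 7}.
        q fails at 3, so \Box q is false at 0.
Satisfying worlds: {0, 1, 2, 3, 4, 6, 7}

0, 1, 2, 3, 4, 6, 7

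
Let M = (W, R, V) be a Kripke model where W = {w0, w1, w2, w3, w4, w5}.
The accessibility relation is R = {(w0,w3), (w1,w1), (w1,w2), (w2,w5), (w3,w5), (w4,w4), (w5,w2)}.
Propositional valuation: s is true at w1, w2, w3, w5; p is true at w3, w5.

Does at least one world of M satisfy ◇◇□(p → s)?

Let φ = ◇◇□(p → s). Evaluate φ at each world:
  w0 (successors {w3}): φ is true.
  w1 (successors {w1, w2}): φ is true.
  w2 (successors {w5}): φ is true.
  w3 (successors {w5}): φ is true.
  w4 (successors {w4}): φ is true.
  w5 (successors {w2}): φ is true.
Detail at w0 (witness):
  At w0: ◇◇□(p → s) requires ◇□(p → s) at some successor in {w3}.
    ◇□(p → s) holds at w3, so ◇◇□(p → s) is true at w0.
      At w3: ◇□(p → s) requires □(p → s) at some successor in {w5}.
        □(p → s) holds at w5, so ◇□(p → s) is true at w3.

Yes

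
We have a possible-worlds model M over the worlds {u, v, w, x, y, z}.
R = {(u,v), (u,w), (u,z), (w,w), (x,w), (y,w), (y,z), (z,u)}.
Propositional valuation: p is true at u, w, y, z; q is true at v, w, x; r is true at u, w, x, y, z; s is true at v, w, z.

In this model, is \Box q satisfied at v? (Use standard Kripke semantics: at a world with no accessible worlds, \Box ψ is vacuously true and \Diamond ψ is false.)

At v: no accessible worlds, so \Box q holds vacuously.

Yes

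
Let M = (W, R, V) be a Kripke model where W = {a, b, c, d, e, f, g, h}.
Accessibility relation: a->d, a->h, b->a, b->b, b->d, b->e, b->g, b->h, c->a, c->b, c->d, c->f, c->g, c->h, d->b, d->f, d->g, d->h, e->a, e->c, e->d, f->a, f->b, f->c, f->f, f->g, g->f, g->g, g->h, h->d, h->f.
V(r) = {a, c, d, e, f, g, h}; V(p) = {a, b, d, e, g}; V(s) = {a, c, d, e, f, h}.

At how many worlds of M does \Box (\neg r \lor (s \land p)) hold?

Let φ = \Box (\neg r \lor (s \land p)). Evaluate φ at each world:
  a (successors {d, h}): φ is false.
  b (successors {a, b, d, e, g, h}): φ is false.
  c (successors {a, b, d, f, g, h}): φ is false.
  d (successors {b, f, g, h}): φ is false.
  e (successors {a, c, d}): φ is false.
  f (successors {a, b, c, f, g}): φ is false.
  g (successors {f, g, h}): φ is false.
  h (successors {d, f}): φ is false.
For instance, at h:
  At h: \Box (\neg r \lor (s \land p)) requires \neg r \lor (s \land p) at every successor {d, f}.
    \neg r \lor (s \land p) fails at f, so \Box (\neg r \lor (s \land p)) is false at h.
Satisfying worlds: none.

0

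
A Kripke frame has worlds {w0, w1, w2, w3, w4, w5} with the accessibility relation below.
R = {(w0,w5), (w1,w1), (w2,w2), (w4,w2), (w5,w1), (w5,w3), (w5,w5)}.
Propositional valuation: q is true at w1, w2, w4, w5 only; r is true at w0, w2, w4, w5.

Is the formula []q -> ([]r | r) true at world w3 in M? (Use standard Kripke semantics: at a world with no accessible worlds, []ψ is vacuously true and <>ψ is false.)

At w3: []q is true, []r | r is true, so []q -> ([]r | r) is true.
  At w3: no accessible worlds, so []q holds vacuously.
  At w3: []r is true, r is false, so []r | r is true.
    At w3: no accessible worlds, so []r holds vacuously.

Yes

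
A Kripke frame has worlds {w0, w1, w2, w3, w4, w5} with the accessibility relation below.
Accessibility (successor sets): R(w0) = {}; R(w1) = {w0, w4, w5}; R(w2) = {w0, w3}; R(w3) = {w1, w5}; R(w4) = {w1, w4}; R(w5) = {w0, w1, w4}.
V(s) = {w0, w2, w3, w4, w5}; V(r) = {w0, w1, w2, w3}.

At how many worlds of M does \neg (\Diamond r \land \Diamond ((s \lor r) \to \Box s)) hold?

Recall that \Box ψ holds at a world iff ψ holds at every accessible world, and \Diamond ψ holds iff ψ holds at some accessible world.
Let φ = \neg (\Diamond r \land \Diamond ((s \lor r) \to \Box s)). Evaluate φ at each world:
  w0 (successors ∅): φ is true.
  w1 (successors {w0, w4, w5}): φ is false.
  w2 (successors {w0, w3}): φ is false.
  w3 (successors {w1, w5}): φ is false.
  w4 (successors {w1, w4}): φ is false.
  w5 (successors {w0, w1, w4}): φ is false.
For instance, at w5:
  At w5: \Diamond r \land \Diamond ((s \lor r) \to \Box s) is true, so \neg (\Diamond r \land \Diamond ((s \lor r) \to \Box s)) is false.
    At w5: \Diamond r is true, \Diamond ((s \lor r) \to \Box s) is true, so \Diamond r \land \Diamond ((s \lor r) \to \Box s) is true.
      At w5: \Diamond r requires r at some successor in {w0, w1, w4}.
        r holds at w0, so \Diamond r is true at w5.
      At w5: \Diamond ((s \lor r) \to \Box s) requires (s \lor r) \to \Box s at some successor in {w0, w1, w4}.
        (s \lor r) \to \Box s holds at w0, so \Diamond ((s \lor r) \to \Box s) is true at w5.
Satisfying worlds: {w0}

1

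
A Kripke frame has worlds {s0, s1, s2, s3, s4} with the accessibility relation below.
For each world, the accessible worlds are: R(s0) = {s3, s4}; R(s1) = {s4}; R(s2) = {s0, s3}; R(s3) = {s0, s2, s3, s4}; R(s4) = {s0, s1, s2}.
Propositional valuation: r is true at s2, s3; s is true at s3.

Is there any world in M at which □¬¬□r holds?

Let φ = □¬¬□r. Evaluate φ at each world:
  s0 (successors {s3, s4}): φ is false.
  s1 (successors {s4}): φ is false.
  s2 (successors {s0, s3}): φ is false.
  s3 (successors {s0, s2, s3, s4}): φ is false.
  s4 (successors {s0, s1, s2}): φ is false.
For instance, at s0:
  At s0: □¬¬□r requires ¬¬□r at every successor {s3, s4}.
    ¬¬□r fails at s3, so □¬¬□r is false at s0.
      At s3: ¬□r is true, so ¬¬□r is false.

No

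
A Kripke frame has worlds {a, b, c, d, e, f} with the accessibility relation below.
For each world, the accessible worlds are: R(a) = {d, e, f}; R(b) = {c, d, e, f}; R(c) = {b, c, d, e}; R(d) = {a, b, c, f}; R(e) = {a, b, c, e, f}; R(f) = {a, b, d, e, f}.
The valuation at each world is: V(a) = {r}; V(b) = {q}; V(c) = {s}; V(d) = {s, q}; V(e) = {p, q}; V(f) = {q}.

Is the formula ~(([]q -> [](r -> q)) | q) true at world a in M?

Recall that []ψ holds at a world iff ψ holds at every accessible world, and <>ψ holds iff ψ holds at some accessible world.
At a: ([]q -> [](r -> q)) | q is true, so ~(([]q -> [](r -> q)) | q) is false.
  At a: []q -> [](r -> q) is true, q is false, so ([]q -> [](r -> q)) | q is true.
    At a: []q is true, [](r -> q) is true, so []q -> [](r -> q) is true.
      At a: []q requires q at every successor {d, e, f}.
        At d: q is true.
        At e: q is true.
        At f: q is true.
      So []q is true at a.
      At a: [](r -> q) requires r -> q at every successor {d, e, f}.
        At d: r -> q is true.
        At e: r -> q is true.
        At f: r -> q is true.
      So [](r -> q) is true at a.

No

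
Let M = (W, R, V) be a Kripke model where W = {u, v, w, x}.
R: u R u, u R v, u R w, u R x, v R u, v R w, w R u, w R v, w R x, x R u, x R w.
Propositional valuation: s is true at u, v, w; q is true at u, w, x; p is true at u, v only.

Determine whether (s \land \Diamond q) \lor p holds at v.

Yes

At v: s \land \Diamond q is true, p is true, so (s \land \Diamond q) \lor p is true.
  At v: s is true, \Diamond q is true, so s \land \Diamond q is true.
    At v: \Diamond q requires q at some successor in {u, w}.
      q holds at u, so \Diamond q is true at v.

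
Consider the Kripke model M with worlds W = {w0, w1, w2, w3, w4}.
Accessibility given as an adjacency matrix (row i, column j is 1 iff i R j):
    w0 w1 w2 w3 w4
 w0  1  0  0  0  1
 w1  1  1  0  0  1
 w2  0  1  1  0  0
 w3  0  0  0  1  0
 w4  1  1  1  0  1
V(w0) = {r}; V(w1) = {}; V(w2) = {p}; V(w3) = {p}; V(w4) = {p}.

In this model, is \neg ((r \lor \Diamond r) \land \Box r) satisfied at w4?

At w4: (r \lor \Diamond r) \land \Box r is false, so \neg ((r \lor \Diamond r) \land \Box r) is true.
  At w4: r \lor \Diamond r is true, \Box r is false, so (r \lor \Diamond r) \land \Box r is false.
    At w4: r is false, \Diamond r is true, so r \lor \Diamond r is true.
      At w4: \Diamond r requires r at some successor in {w0, w1, w2, w4}.
        r holds at w0, so \Diamond r is true at w4.
    At w4: \Box r requires r at every successor {w0, w1, w2, w4}.
      r fails at w1, so \Box r is false at w4.

Yes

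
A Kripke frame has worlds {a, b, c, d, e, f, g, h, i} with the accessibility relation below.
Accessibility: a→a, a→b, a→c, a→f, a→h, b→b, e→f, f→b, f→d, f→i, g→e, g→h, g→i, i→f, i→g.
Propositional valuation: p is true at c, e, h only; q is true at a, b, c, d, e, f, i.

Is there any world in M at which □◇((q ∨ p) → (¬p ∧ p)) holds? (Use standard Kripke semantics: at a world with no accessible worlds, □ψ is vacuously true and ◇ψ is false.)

Let φ = □◇((q ∨ p) → (¬p ∧ p)). Evaluate φ at each world:
  a (successors {a, b, c, f, h}): φ is false.
  b (successors {b}): φ is false.
  c (successors ∅): φ is true.
  d (successors ∅): φ is true.
  e (successors {f}): φ is false.
  f (successors {b, d, i}): φ is false.
  g (successors {e, h, i}): φ is false.
  h (successors ∅): φ is true.
  i (successors {f, g}): φ is false.
Detail at c (witness):
  At c: no accessible worlds, so □◇((q ∨ p) → (¬p ∧ p)) holds vacuously.

Yes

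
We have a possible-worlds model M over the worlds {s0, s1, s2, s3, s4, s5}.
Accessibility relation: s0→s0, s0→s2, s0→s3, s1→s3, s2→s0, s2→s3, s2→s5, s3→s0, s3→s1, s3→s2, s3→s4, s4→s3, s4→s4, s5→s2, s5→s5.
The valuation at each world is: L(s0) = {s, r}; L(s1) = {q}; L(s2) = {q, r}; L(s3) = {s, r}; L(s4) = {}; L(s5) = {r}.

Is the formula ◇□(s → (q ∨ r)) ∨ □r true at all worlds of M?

Let φ = ◇□(s → (q ∨ r)) ∨ □r. Evaluate φ at each world:
  s0 (successors {s0, s2, s3}): φ is true.
  s1 (successors {s3}): φ is true.
  s2 (successors {s0, s3, s5}): φ is true.
  s3 (successors {s0, s1, s2, s4}): φ is true.
  s4 (successors {s3, s4}): φ is true.
  s5 (successors {s2, s5}): φ is true.
For instance, at s0:
  At s0: ◇□(s → (q ∨ r)) is true, □r is true, so ◇□(s → (q ∨ r)) ∨ □r is true.
    At s0: ◇□(s → (q ∨ r)) requires □(s → (q ∨ r)) at some successor in {s0, s2, s3}.
      □(s → (q ∨ r)) holds at s0, so ◇□(s → (q ∨ r)) is true at s0.
    At s0: □r requires r at every successor {s0, s2, s3}.
      At s0: r is true.
      At s2: r is true.
      At s3: r is true.
    So □r is true at s0.

Yes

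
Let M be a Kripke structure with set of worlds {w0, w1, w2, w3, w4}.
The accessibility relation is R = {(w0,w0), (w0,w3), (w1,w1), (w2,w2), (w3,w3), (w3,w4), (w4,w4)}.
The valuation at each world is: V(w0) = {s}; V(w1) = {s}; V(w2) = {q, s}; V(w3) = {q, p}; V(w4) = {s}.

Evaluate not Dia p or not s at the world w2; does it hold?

Recall that Dia ψ holds at a world iff ψ holds at some accessible world.
At w2: not Dia p is true, not s is false, so not Dia p or not s is true.
  At w2: Dia p is false, so not Dia p is true.
    At w2: Dia p requires p at some successor in {w2}.
      At w2: p is false.
    So Dia p is false at w2.

Yes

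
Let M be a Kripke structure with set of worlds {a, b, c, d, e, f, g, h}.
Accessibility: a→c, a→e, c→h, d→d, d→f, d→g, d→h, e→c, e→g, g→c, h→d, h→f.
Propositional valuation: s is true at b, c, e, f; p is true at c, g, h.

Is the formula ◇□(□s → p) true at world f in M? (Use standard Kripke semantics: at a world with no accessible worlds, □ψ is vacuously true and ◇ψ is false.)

At f: no accessible worlds, so ◇□(□s → p) is false.

No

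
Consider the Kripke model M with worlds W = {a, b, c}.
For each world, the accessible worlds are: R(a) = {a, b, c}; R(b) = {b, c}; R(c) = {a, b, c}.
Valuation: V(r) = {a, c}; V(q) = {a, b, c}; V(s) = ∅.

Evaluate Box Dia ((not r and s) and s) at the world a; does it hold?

No

Recall that Box ψ holds at a world iff ψ holds at every accessible world, and Dia ψ holds iff ψ holds at some accessible world.
At a: Box Dia ((not r and s) and s) requires Dia ((not r and s) and s) at every successor {a, b, c}.
  Dia ((not r and s) and s) fails at a, so Box Dia ((not r and s) and s) is false at a.
    At a: Dia ((not r and s) and s) requires (not r and s) and s at some successor in {a, b, c}.
      At a: (not r and s) and s is false.
      At b: (not r and s) and s is false.
      At c: (not r and s) and s is false.
    So Dia ((not r and s) and s) is false at a.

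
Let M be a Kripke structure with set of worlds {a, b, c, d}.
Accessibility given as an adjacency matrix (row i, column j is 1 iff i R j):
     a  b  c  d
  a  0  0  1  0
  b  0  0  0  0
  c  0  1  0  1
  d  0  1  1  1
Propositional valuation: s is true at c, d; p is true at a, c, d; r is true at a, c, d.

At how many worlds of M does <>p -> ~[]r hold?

Recall that []ψ holds at a world iff ψ holds at every accessible world, and <>ψ holds iff ψ holds at some accessible world.
Let φ = <>p -> ~[]r. Evaluate φ at each world:
  a (successors {c}): φ is false.
  b (successors ∅): φ is true.
  c (successors {b, d}): φ is true.
  d (successors {b, c, d}): φ is true.
For instance, at c:
  At c: <>p is true, ~[]r is true, so <>p -> ~[]r is true.
    At c: <>p requires p at some successor in {b, d}.
      p holds at d, so <>p is true at c.
    At c: []r is false, so ~[]r is true.
      At c: []r requires r at every successor {b, d}.
        r fails at b, so []r is false at c.
Satisfying worlds: {b, c, d}

3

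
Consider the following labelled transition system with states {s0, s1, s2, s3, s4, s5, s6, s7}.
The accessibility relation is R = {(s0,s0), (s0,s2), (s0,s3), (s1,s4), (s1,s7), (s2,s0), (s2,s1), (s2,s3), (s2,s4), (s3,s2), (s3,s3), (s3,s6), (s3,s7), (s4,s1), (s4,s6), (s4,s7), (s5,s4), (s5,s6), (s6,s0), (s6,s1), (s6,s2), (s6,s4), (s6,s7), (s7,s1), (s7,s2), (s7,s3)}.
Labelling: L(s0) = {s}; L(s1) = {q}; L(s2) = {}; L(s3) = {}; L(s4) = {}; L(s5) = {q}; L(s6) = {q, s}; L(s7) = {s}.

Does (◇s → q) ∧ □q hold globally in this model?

No

Let φ = (◇s → q) ∧ □q. Evaluate φ at each world:
  s0 (successors {s0, s2, s3}): φ is false.
  s1 (successors {s4, s7}): φ is false.
  s2 (successors {s0, s1, s3, s4}): φ is false.
  s3 (successors {s2, s3, s6, s7}): φ is false.
  s4 (successors {s1, s6, s7}): φ is false.
  s5 (successors {s4, s6}): φ is false.
  s6 (successors {s0, s1, s2, s4, s7}): φ is false.
  s7 (successors {s1, s2, s3}): φ is false.
Detail at s0 (counterexample):
  At s0: ◇s → q is false, □q is false, so (◇s → q) ∧ □q is false.
    At s0: ◇s is true, q is false, so ◇s → q is false.
      At s0: ◇s requires s at some successor in {s0, s2, s3}.
        s holds at s0, so ◇s is true at s0.
    At s0: □q requires q at every successor {s0, s2, s3}.
      q fails at s0, so □q is false at s0.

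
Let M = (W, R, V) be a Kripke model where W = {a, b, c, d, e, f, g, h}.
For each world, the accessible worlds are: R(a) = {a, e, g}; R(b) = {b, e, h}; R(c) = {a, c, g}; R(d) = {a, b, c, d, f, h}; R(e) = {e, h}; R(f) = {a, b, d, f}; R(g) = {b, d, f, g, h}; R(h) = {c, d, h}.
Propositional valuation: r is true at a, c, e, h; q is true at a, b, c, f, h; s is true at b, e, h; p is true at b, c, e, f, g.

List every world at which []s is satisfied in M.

b, e

Recall that []ψ holds at a world iff ψ holds at every accessible world, and <>ψ holds iff ψ holds at some accessible world.
Let φ = []s. Evaluate φ at each world:
  a (successors {a, e, g}): φ is false.
  b (successors {b, e, h}): φ is true.
  c (successors {a, c, g}): φ is false.
  d (successors {a, b, c, d, f, h}): φ is false.
  e (successors {e, h}): φ is true.
  f (successors {a, b, d, f}): φ is false.
  g (successors {b, d, f, g, h}): φ is false.
  h (successors {c, d, h}): φ is false.
For instance, at d:
  At d: []s requires s at every successor {a, b, c, d, f, h}.
    s fails at a, so []s is false at d.
Satisfying worlds: {b, e}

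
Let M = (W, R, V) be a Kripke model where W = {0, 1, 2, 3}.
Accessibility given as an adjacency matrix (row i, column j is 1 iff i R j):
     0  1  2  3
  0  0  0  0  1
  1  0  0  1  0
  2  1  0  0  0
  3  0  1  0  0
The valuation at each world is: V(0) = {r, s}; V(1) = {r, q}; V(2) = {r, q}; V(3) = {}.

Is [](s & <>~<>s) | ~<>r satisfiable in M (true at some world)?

Yes

Let φ = [](s & <>~<>s) | ~<>r. Evaluate φ at each world:
  0 (successors {3}): φ is true.
  1 (successors {2}): φ is false.
  2 (successors {0}): φ is true.
  3 (successors {1}): φ is false.
Detail at 0 (witness):
  At 0: [](s & <>~<>s) is false, ~<>r is true, so [](s & <>~<>s) | ~<>r is true.
    At 0: [](s & <>~<>s) requires s & <>~<>s at every successor {3}.
      s & <>~<>s fails at 3, so [](s & <>~<>s) is false at 0.
    At 0: <>r is false, so ~<>r is true.
      At 0: <>r requires r at some successor in {3}.
        At 3: r is false.
      So <>r is false at 0.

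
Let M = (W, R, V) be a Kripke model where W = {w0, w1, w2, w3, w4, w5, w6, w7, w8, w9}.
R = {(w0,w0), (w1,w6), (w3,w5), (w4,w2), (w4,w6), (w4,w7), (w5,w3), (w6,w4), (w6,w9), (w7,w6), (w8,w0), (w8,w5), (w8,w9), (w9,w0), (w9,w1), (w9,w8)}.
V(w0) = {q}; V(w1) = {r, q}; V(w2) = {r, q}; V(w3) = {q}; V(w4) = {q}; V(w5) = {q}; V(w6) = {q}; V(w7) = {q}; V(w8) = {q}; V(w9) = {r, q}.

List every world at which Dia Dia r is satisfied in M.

w1, w4, w6, w7, w8, w9

Let φ = Dia Dia r. Evaluate φ at each world:
  w0 (successors {w0}): φ is false.
  w1 (successors {w6}): φ is true.
  w2 (successors ∅): φ is false.
  w3 (successors {w5}): φ is false.
  w4 (successors {w2, w6, w7}): φ is true.
  w5 (successors {w3}): φ is false.
  w6 (successors {w4, w9}): φ is true.
  w7 (successors {w6}): φ is true.
  w8 (successors {w0, w5, w9}): φ is true.
  w9 (successors {w0, w1, w8}): φ is true.
For instance, at w0:
  At w0: Dia Dia r requires Dia r at some successor in {w0}.
    At w0: Dia r is false.
  So Dia Dia r is false at w0.
Satisfying worlds: {w1, w4, w6, w7, w8, w9}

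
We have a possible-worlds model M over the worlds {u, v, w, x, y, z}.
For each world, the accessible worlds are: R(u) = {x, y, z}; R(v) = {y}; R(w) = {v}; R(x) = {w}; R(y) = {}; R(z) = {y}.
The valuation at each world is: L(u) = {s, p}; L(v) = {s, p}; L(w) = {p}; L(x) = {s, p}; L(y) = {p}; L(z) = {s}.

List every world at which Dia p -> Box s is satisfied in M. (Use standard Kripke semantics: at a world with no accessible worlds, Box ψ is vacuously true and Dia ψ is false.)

w, y

Let φ = Dia p -> Box s. Evaluate φ at each world:
  u (successors {x, y, z}): φ is false.
  v (successors {y}): φ is false.
  w (successors {v}): φ is true.
  x (successors {w}): φ is false.
  y (successors ∅): φ is true.
  z (successors {y}): φ is false.
For instance, at z:
  At z: Dia p is true, Box s is false, so Dia p -> Box s is false.
    At z: Dia p requires p at some successor in {y}.
      p holds at y, so Dia p is true at z.
    At z: Box s requires s at every successor {y}.
      s fails at y, so Box s is false at z.
Satisfying worlds: {w, y}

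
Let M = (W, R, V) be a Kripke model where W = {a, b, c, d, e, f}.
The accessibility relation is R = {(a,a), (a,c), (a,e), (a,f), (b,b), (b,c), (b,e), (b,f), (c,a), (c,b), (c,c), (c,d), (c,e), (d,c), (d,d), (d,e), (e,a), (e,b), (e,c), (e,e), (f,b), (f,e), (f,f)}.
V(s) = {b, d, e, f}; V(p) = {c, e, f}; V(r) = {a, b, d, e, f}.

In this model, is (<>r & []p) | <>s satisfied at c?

Recall that []ψ holds at a world iff ψ holds at every accessible world, and <>ψ holds iff ψ holds at some accessible world.
At c: <>r & []p is false, <>s is true, so (<>r & []p) | <>s is true.
  At c: <>r is true, []p is false, so <>r & []p is false.
    At c: <>r requires r at some successor in {a, b, c, d, e}.
      r holds at a, so <>r is true at c.
    At c: []p requires p at every successor {a, b, c, d, e}.
      p fails at a, so []p is false at c.
  At c: <>s requires s at some successor in {a, b, c, d, e}.
    s holds at b, so <>s is true at c.

Yes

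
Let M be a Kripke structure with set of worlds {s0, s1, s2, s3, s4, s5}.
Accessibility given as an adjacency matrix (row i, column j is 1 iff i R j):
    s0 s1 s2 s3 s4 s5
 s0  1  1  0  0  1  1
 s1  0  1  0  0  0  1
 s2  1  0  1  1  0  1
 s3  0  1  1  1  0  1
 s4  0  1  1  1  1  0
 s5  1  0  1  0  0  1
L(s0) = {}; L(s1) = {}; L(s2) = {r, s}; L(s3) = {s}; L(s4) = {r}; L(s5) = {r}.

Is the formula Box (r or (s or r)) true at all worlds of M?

No

Let φ = Box (r or (s or r)). Evaluate φ at each world:
  s0 (successors {s0, s1, s4, s5}): φ is false.
  s1 (successors {s1, s5}): φ is false.
  s2 (successors {s0, s2, s3, s5}): φ is false.
  s3 (successors {s1, s2, s3, s5}): φ is false.
  s4 (successors {s1, s2, s3, s4}): φ is false.
  s5 (successors {s0, s2, s5}): φ is false.
Detail at s0 (counterexample):
  At s0: Box (r or (s or r)) requires r or (s or r) at every successor {s0, s1, s4, s5}.
    r or (s or r) fails at s0, so Box (r or (s or r)) is false at s0.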